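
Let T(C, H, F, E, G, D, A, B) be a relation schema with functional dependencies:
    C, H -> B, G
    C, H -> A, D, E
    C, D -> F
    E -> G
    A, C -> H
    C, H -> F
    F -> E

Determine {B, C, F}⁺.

{B, C, E, F, G}

Start with {B, C, F}.
F -> E applies; add {E} → now {B, C, E, F}.
E -> G applies; add {G} → now {B, C, E, F, G}.
No further FD applies.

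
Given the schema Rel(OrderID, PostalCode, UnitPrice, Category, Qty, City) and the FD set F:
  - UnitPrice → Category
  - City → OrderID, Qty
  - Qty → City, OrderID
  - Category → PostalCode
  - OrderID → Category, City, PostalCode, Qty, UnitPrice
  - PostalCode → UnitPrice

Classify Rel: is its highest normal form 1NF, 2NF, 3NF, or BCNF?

Candidate keys: {City}, {OrderID}, {Qty}. Prime attributes: {City, OrderID, Qty}.
For UnitPrice → Category we have {UnitPrice}⁺ = {Category, PostalCode, UnitPrice}; {UnitPrice} is not a superkey, so BCNF fails.
UnitPrice → Category has non-prime {Category} on the right and a non-superkey on the left, so 3NF fails.
Every candidate key is a single attribute, so no partial dependency is possible; 2NF holds.

2NF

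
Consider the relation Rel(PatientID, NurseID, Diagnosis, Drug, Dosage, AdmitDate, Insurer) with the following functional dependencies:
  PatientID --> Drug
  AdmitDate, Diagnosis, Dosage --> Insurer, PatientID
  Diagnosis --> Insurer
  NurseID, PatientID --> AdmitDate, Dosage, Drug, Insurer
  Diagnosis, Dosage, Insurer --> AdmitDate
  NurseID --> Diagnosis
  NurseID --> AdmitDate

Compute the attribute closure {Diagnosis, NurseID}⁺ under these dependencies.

{AdmitDate, Diagnosis, Insurer, NurseID}

Start with {Diagnosis, NurseID}.
Diagnosis --> Insurer applies; add {Insurer} → now {Diagnosis, Insurer, NurseID}.
NurseID --> AdmitDate applies; add {AdmitDate} → now {AdmitDate, Diagnosis, Insurer, NurseID}.
No further FD applies.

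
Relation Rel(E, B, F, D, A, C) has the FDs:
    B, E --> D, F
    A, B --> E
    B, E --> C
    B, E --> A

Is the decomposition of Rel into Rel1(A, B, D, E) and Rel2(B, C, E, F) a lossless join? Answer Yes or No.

Yes

Common attributes: {B, E}; their closure is {A, B, C, D, E, F}.
Since Rel1 ⊆ {A, B, C, D, E, F}, the intersection is a superkey of Rel1; the decomposition is lossless.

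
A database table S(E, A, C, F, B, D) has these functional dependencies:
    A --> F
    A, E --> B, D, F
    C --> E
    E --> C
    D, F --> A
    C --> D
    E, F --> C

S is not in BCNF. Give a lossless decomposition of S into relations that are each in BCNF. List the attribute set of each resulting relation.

{A, B, C}; {A, F}; {C, D, E}

Candidate keys of the original relation: {A, C}, {A, E}, {C, F}, {E, F}.
Within {A, B, C, D, E, F}: {A}⁺ ∩ {A, B, C, D, E, F} = {A, F}, not the whole set, so A --> F violates BCNF; decompose into {A, F} and {A, B, C, D, E}.
{A, F}: every determinant is a superkey — BCNF.
Within {A, B, C, D, E}: {C}⁺ ∩ {A, B, C, D, E} = {C, D, E}, not the whole set, so C --> D, E violates BCNF; decompose into {C, D, E} and {A, B, C}.
{C, D, E}: every determinant is a superkey — BCNF.
{A, B, C}: every determinant is a superkey — BCNF.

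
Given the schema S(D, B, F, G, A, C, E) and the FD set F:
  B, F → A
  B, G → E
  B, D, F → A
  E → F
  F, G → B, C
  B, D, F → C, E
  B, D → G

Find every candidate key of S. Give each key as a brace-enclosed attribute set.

No FD produces {D}, so it must be in every candidate key.
Closure of {B, D} is {A, B, C, D, E, F, G}, the whole schema; {B, D} is a candidate key.
Closure of {D, E, G} is {A, B, C, D, E, F, G}, the whole schema; {D, E, G} is a candidate key.
Closure of {D, F, G} is {A, B, C, D, E, F, G}, the whole schema; {D, F, G} is a candidate key.
No proper subset of any of these is a key, and no other minimal superkey exists.

{B, D}, {D, E, G}, {D, F, G}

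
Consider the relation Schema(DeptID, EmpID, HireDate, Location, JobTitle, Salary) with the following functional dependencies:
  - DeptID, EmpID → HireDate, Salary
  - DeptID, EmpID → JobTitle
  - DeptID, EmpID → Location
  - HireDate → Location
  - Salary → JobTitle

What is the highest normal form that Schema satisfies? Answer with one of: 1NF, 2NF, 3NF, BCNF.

2NF

Candidate key: {DeptID, EmpID}. Prime attributes: {DeptID, EmpID}.
For HireDate → Location we have {HireDate}⁺ = {HireDate, Location}; {HireDate} is not a superkey, so BCNF fails.
Because {Location} is non-prime and the left side of HireDate → Location is not a superkey, the relation is not in 3NF.
No proper subset of a key has a non-prime attribute in its closure, so there is no partial dependency; 2NF holds.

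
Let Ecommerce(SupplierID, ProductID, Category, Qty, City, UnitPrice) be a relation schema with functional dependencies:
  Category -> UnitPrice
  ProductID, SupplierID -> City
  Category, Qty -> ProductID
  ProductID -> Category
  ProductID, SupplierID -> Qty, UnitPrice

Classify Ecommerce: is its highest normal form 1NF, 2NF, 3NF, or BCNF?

Candidate keys: {Category, Qty, SupplierID}, {ProductID, SupplierID}. Prime attributes: {Category, ProductID, Qty, SupplierID}.
Category -> UnitPrice: {Category}⁺ = {Category, UnitPrice}, which is not all of the attributes, so the left side is not a superkey — BCNF is violated.
Category -> UnitPrice determines the non-prime attribute {UnitPrice} from a non-superkey — 3NF is violated.
{ProductID} is a proper subset of the key {ProductID, SupplierID}, and {ProductID}⁺ contains the non-prime attribute {UnitPrice} — a partial dependency, so 2NF is violated.

1NF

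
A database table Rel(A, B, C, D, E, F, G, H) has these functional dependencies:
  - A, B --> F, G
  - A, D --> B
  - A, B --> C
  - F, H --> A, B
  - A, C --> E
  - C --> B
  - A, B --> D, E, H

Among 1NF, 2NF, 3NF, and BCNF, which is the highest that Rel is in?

3NF

Candidate keys: {A, B}, {A, C}, {A, D}, {F, H}. Prime attributes: {A, B, C, D, F, H}.
C --> B: {C}⁺ = {B, C}, which is not all of the attributes, so the left side is not a superkey — BCNF is violated.
Since {B} ⊆ prime attributes and every other non-superkey FD also has a prime right side, the schema is in 3NF.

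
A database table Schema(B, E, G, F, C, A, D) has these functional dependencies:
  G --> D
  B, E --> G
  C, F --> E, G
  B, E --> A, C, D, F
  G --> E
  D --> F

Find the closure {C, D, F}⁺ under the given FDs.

{C, D, E, F, G}

Start with {C, D, F}.
C, F --> E, G applies; add {E, G} → now {C, D, E, F, G}.
No further FD applies.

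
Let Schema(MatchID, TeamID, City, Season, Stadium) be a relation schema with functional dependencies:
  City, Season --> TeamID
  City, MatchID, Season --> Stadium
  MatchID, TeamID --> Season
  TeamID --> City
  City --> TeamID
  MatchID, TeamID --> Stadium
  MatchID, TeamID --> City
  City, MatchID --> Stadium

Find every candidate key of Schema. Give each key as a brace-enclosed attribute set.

Attributes never on any right-hand side: {MatchID} — every candidate key must contain it.
{City, MatchID}⁺ = {City, MatchID, Season, Stadium, TeamID}, which is every attribute, so {City, MatchID} is a candidate key.
{MatchID, TeamID}⁺ = {City, MatchID, Season, Stadium, TeamID}, which is every attribute, so {MatchID, TeamID} is a candidate key.
These are minimal and exhaustive — every other superkey contains one of them.

{City, MatchID}, {MatchID, TeamID}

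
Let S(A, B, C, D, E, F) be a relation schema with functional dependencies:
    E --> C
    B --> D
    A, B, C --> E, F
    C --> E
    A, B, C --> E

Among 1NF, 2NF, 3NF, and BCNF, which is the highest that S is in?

1NF

Candidate keys: {A, B, C}, {A, B, E}. Prime attributes: {A, B, C, E}.
E --> C breaks BCNF: {E}⁺ = {C, E}, so {E} is not a superkey.
B --> D has non-prime {D} on the right and a non-superkey on the left, so 3NF fails.
{B} is a proper subset of the key {A, B, C}, and {B}⁺ contains the non-prime attribute {D} — a partial dependency, so 2NF is violated.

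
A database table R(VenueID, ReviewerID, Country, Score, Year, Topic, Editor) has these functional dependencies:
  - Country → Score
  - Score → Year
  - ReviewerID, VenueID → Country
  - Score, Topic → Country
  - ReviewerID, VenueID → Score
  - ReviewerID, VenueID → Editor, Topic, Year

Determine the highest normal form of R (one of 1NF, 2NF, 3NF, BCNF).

2NF

Candidate key: {ReviewerID, VenueID}. Prime attributes: {ReviewerID, VenueID}.
Country → Score breaks BCNF: {Country}⁺ = {Country, Score, Year}, so {Country} is not a superkey.
Because {Score} is non-prime and the left side of Country → Score is not a superkey, the relation is not in 3NF.
No proper subset of a key has a non-prime attribute in its closure, so there is no partial dependency; 2NF holds.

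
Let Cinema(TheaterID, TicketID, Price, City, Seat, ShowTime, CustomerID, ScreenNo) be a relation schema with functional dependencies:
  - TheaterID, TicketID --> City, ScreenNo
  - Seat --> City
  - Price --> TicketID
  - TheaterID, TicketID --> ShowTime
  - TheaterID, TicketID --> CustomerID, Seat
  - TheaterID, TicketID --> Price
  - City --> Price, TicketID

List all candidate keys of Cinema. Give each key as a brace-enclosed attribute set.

{City, TheaterID}, {Price, TheaterID}, {Seat, TheaterID}, {TheaterID, TicketID}

No FD produces {TheaterID}, so it must be in every candidate key.
{City, TheaterID}⁺ = {City, CustomerID, Price, ScreenNo, Seat, ShowTime, TheaterID, TicketID} — all of the relation — so {City, TheaterID} is a candidate key.
{Price, TheaterID}⁺ = {City, CustomerID, Price, ScreenNo, Seat, ShowTime, TheaterID, TicketID} — all of the relation — so {Price, TheaterID} is a candidate key.
{Seat, TheaterID}⁺ = {City, CustomerID, Price, ScreenNo, Seat, ShowTime, TheaterID, TicketID} — all of the relation — so {Seat, TheaterID} is a candidate key.
{TheaterID, TicketID}⁺ = {City, CustomerID, Price, ScreenNo, Seat, ShowTime, TheaterID, TicketID} — all of the relation — so {TheaterID, TicketID} is a candidate key.
These are minimal and exhaustive — every other superkey contains one of them.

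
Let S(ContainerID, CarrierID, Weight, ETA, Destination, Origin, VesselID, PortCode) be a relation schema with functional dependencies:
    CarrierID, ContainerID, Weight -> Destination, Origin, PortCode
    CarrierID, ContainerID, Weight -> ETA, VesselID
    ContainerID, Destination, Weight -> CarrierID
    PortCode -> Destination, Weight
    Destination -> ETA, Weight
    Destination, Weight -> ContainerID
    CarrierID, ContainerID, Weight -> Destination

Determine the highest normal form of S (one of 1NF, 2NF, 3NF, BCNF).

BCNF

Candidate keys: {CarrierID, ContainerID, Weight}, {Destination}, {PortCode}. Prime attributes: {CarrierID, ContainerID, Destination, PortCode, Weight}.
Each dependency's left side is a superkey — BCNF holds.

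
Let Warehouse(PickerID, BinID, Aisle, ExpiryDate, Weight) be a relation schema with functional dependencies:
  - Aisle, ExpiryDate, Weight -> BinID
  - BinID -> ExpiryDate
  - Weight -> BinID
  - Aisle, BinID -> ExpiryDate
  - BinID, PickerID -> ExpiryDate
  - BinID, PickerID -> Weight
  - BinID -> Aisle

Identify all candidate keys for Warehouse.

{BinID, PickerID}, {PickerID, Weight}

Attributes never on any right-hand side: {PickerID} — every candidate key must contain it.
Closure of {BinID, PickerID} is {Aisle, BinID, ExpiryDate, PickerID, Weight}, the whole schema; {BinID, PickerID} is a candidate key.
Closure of {PickerID, Weight} is {Aisle, BinID, ExpiryDate, PickerID, Weight}, the whole schema; {PickerID, Weight} is a candidate key.
No proper subset of any of these is a key, and no other minimal superkey exists.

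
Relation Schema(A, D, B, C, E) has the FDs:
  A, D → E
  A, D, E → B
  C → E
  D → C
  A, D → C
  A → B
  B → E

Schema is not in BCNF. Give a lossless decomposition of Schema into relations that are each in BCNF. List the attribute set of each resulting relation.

Candidate key of the original relation: {A, D}.
Within {A, B, C, D, E}: {C}⁺ ∩ {A, B, C, D, E} = {C, E}, not the whole set, so C → E violates BCNF; decompose into {C, E} and {A, B, C, D}.
{C, E}: every determinant is a superkey — BCNF.
Within {A, B, C, D}: {D}⁺ ∩ {A, B, C, D} = {C, D}, not the whole set, so D → C violates BCNF; decompose into {C, D} and {A, B, D}.
{C, D}: every determinant is a superkey — BCNF.
Within {A, B, D}: {A}⁺ ∩ {A, B, D} = {A, B}, not the whole set, so A → B violates BCNF; decompose into {A, B} and {A, D}.
{A, B}: every determinant is a superkey — BCNF.
{A, D}: every determinant is a superkey — BCNF.

{A, B}; {A, D}; {C, D}; {C, E}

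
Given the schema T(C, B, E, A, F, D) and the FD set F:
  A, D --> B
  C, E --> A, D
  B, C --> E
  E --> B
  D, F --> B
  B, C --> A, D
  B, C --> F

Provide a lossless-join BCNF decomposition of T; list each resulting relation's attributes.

{A, B, D}; {A, C, D, E, F}

Candidate keys of the original relation: {A, C, D}, {B, C}, {C, D, F}, {C, E}.
Within {A, B, C, D, E, F}: {A, D}⁺ ∩ {A, B, C, D, E, F} = {A, B, D}, not the whole set, so A, D --> B violates BCNF; decompose into {A, B, D} and {A, C, D, E, F}.
{A, B, D} is in BCNF.
{A, C, D, E, F} is in BCNF.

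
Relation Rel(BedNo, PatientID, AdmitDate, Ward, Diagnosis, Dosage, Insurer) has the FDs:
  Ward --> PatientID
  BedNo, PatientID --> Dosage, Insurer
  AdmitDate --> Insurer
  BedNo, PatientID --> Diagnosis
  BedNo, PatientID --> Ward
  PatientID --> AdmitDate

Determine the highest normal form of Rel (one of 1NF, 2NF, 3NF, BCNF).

Candidate keys: {BedNo, PatientID}, {BedNo, Ward}. Prime attributes: {BedNo, PatientID, Ward}.
Ward --> PatientID breaks BCNF: {Ward}⁺ = {AdmitDate, Insurer, PatientID, Ward}, so {Ward} is not a superkey.
AdmitDate --> Insurer has non-prime {Insurer} on the right and a non-superkey on the left, so 3NF fails.
Since {PatientID} ⊂ {BedNo, PatientID} and {PatientID}⁺ ⊇ {AdmitDate, Insurer} with {AdmitDate, Insurer} non-prime, there is a partial dependency; 2NF fails.

1NF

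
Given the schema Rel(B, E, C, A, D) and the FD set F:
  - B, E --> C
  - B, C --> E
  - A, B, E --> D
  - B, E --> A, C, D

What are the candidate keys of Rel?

{B, C}, {B, E}

No FD produces {B}, so it must be in every candidate key.
Closure of {B, C} is {A, B, C, D, E}, the whole schema; {B, C} is a candidate key.
Closure of {B, E} is {A, B, C, D, E}, the whole schema; {B, E} is a candidate key.
These are minimal and exhaustive — every other superkey contains one of them.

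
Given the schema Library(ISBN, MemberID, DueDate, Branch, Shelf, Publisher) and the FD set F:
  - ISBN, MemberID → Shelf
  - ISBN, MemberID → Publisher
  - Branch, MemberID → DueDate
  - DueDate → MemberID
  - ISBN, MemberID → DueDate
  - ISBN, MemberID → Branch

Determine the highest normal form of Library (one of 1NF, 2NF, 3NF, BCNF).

Candidate keys: {DueDate, ISBN}, {ISBN, MemberID}. Prime attributes: {DueDate, ISBN, MemberID}.
Branch, MemberID → DueDate: {Branch, MemberID}⁺ = {Branch, DueDate, MemberID}, which is not all of the attributes, so the left side is not a superkey — BCNF is violated.
Since {DueDate} ⊆ prime attributes and every other non-superkey FD also has a prime right side, the schema is in 3NF.

3NF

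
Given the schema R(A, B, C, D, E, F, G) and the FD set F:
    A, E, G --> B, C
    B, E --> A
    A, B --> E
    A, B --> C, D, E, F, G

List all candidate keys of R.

{A, B}, {A, E, G}, {B, E}

{A, B}⁺ = {A, B, C, D, E, F, G} — all of the relation — so {A, B} is a candidate key.
{B, E}⁺ = {A, B, C, D, E, F, G} — all of the relation — so {B, E} is a candidate key.
{A, E, G}⁺ = {A, B, C, D, E, F, G} — all of the relation — so {A, E, G} is a candidate key.
Any other superkey properly contains one of these, so there are no further candidate keys.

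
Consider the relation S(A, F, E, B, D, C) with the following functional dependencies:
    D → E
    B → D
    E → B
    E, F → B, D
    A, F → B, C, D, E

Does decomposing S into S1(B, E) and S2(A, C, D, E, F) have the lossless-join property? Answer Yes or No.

Yes

Common attributes: {E}; their closure is {B, D, E}.
S1 is contained in that closure, so S1 ∩ S2 → S1 holds and the join is lossless.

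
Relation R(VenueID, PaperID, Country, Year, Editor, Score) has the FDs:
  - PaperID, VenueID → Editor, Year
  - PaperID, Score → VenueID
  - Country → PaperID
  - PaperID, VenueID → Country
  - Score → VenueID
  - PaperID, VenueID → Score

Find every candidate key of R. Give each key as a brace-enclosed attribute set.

{Country, Score}, {Country, VenueID}, {PaperID, Score}, {PaperID, VenueID}

{Country, Score}⁺ = {Country, Editor, PaperID, Score, VenueID, Year} — all of the relation — so {Country, Score} is a candidate key.
{Country, VenueID}⁺ = {Country, Editor, PaperID, Score, VenueID, Year} — all of the relation — so {Country, VenueID} is a candidate key.
{PaperID, Score}⁺ = {Country, Editor, PaperID, Score, VenueID, Year} — all of the relation — so {PaperID, Score} is a candidate key.
{PaperID, VenueID}⁺ = {Country, Editor, PaperID, Score, VenueID, Year} — all of the relation — so {PaperID, VenueID} is a candidate key.
Any other superkey properly contains one of these, so there are no further candidate keys.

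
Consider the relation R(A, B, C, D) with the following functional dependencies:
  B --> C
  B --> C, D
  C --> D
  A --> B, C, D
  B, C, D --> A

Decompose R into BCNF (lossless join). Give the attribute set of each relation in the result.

{A, B, C}; {C, D}

Candidate keys of the original relation: {A}, {B}.
Within {A, B, C, D}: {C}⁺ ∩ {A, B, C, D} = {C, D}, not the whole set, so C --> D violates BCNF; decompose into {C, D} and {A, B, C}.
{C, D} has no BCNF violation.
{A, B, C} has no BCNF violation.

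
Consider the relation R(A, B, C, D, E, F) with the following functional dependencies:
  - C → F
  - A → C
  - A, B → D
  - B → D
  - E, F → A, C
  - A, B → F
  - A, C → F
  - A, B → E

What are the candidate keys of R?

Attributes never on any right-hand side: {B} — every candidate key must contain it.
{A, B}⁺ = {A, B, C, D, E, F} — all of the relation — so {A, B} is a candidate key.
{B, C, E}⁺ = {A, B, C, D, E, F} — all of the relation — so {B, C, E} is a candidate key.
{B, E, F}⁺ = {A, B, C, D, E, F} — all of the relation — so {B, E, F} is a candidate key.
These are minimal and exhaustive — every other superkey contains one of them.

{A, B}, {B, C, E}, {B, E, F}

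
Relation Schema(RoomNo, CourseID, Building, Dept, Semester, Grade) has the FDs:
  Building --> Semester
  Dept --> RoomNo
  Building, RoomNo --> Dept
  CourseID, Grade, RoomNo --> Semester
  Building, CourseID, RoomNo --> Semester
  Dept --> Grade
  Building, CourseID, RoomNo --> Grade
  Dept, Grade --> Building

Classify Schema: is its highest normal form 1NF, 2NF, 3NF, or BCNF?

1NF

Candidate keys: {Building, CourseID, RoomNo}, {CourseID, Dept}. Prime attributes: {Building, CourseID, Dept, RoomNo}.
Building --> Semester breaks BCNF: {Building}⁺ = {Building, Semester}, so {Building} is not a superkey.
Because {Semester} is non-prime and the left side of Building --> Semester is not a superkey, the relation is not in 3NF.
{Dept} is a proper subset of the key {CourseID, Dept}, and {Dept}⁺ contains the non-prime attributes {Grade, Semester} — a partial dependency, so 2NF is violated.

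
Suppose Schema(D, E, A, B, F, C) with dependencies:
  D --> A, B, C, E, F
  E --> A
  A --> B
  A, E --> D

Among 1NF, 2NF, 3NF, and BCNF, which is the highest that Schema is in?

2NF

Candidate keys: {D}, {E}. Prime attributes: {D, E}.
A --> B: {A}⁺ = {A, B}, which is not all of the attributes, so the left side is not a superkey — BCNF is violated.
A --> B determines the non-prime attribute {B} from a non-superkey — 3NF is violated.
All keys have size 1, which rules out partial dependencies — 2NF is satisfied.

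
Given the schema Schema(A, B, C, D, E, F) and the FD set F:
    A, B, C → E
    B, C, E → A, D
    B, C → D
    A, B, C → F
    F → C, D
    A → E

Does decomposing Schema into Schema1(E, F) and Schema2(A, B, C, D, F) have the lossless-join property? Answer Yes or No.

Common attributes: {F}; their closure is {C, D, F}.
Schema1 ⊄ {C, D, F} and Schema2 ⊄ {C, D, F}, so the split is lossy.

No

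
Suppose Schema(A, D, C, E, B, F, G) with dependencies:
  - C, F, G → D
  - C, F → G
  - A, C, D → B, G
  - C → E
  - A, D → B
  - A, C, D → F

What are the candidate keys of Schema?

{A, C, D}, {A, C, F}

{A, C} never appear on the right of any FD, so every key must include all of them.
{A, C, D}⁺ = {A, B, C, D, E, F, G} — all of the relation — so {A, C, D} is a candidate key.
{A, C, F}⁺ = {A, B, C, D, E, F, G} — all of the relation — so {A, C, F} is a candidate key.
No proper subset of any of these is a key, and no other minimal superkey exists.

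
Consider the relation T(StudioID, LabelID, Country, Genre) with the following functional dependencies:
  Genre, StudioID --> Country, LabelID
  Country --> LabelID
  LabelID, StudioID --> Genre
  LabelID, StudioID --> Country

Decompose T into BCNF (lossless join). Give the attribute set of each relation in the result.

Candidate keys of the original relation: {Country, StudioID}, {Genre, StudioID}, {LabelID, StudioID}.
In {Country, Genre, LabelID, StudioID}, {Country} is not a superkey ({Country}⁺ restricted to this set is {Country, LabelID}), so split on Country --> LabelID into {Country, LabelID} and {Country, Genre, StudioID}.
{Country, LabelID}: every determinant is a superkey — BCNF.
{Country, Genre, StudioID}: every determinant is a superkey — BCNF.

{Country, Genre, StudioID}; {Country, LabelID}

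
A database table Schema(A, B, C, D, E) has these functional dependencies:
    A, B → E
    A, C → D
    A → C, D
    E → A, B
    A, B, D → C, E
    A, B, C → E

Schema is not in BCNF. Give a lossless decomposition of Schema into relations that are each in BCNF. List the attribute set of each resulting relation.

{A, B, E}; {A, C, D}

Candidate keys of the original relation: {A, B}, {E}.
In {A, B, C, D, E}, {A, C} is not a superkey ({A, C}⁺ restricted to this set is {A, C, D}), so split on A, C → D into {A, C, D} and {A, B, C, E}.
{A, C, D}: every determinant is a superkey — BCNF.
In {A, B, C, E}, {A} is not a superkey ({A}⁺ restricted to this set is {A, C}), so split on A → C into {A, C} and {A, B, E}.
{A, C}: every determinant is a superkey — BCNF.
{A, B, E}: every determinant is a superkey — BCNF.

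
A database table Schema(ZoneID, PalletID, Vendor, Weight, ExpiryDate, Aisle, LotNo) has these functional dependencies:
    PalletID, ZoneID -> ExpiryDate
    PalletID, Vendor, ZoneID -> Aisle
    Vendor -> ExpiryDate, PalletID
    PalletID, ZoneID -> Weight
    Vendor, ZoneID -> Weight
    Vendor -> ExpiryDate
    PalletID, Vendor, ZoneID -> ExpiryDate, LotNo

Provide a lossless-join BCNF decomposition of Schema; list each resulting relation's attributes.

{Aisle, LotNo, Vendor, ZoneID}; {ExpiryDate, PalletID, Weight, ZoneID}; {PalletID, Vendor}

Candidate key of the original relation: {Vendor, ZoneID}.
{Aisle, ExpiryDate, LotNo, PalletID, Vendor, Weight, ZoneID}: {PalletID, ZoneID} determines {ExpiryDate, PalletID, Weight, ZoneID} here but is not a superkey — split on PalletID, ZoneID -> ExpiryDate, Weight, giving {ExpiryDate, PalletID, Weight, ZoneID} and {Aisle, LotNo, PalletID, Vendor, ZoneID}.
{ExpiryDate, PalletID, Weight, ZoneID} has no BCNF violation.
{Aisle, LotNo, PalletID, Vendor, ZoneID}: {Vendor} determines {PalletID, Vendor} here but is not a superkey — split on Vendor -> PalletID, giving {PalletID, Vendor} and {Aisle, LotNo, Vendor, ZoneID}.
{PalletID, Vendor} has no BCNF violation.
{Aisle, LotNo, Vendor, ZoneID} has no BCNF violation.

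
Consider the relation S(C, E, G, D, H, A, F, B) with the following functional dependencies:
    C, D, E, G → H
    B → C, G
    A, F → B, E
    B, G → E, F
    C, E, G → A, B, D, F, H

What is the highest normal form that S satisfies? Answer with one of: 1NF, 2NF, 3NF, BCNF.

BCNF

Candidate keys: {A, F}, {B}, {C, E, G}. Prime attributes: {A, B, C, E, F, G}.
Every FD has a superkey on the left, so the relation is in BCNF.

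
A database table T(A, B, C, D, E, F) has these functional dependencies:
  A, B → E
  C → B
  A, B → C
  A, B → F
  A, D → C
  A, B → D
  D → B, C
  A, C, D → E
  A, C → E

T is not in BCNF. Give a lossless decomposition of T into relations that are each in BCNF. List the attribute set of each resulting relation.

{A, D, E, F}; {B, C}; {C, D}

Candidate keys of the original relation: {A, B}, {A, C}, {A, D}.
Within {A, B, C, D, E, F}: {C}⁺ ∩ {A, B, C, D, E, F} = {B, C}, not the whole set, so C → B violates BCNF; decompose into {B, C} and {A, C, D, E, F}.
{B, C}: every determinant is a superkey — BCNF.
Within {A, C, D, E, F}: {D}⁺ ∩ {A, C, D, E, F} = {C, D}, not the whole set, so D → C violates BCNF; decompose into {C, D} and {A, D, E, F}.
{C, D}: every determinant is a superkey — BCNF.
{A, D, E, F}: every determinant is a superkey — BCNF.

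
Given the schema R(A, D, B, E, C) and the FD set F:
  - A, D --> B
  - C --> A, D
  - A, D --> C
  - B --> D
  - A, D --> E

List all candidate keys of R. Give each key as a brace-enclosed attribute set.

{C} is a candidate key since {C}⁺ = {A, B, C, D, E} covers every attribute.
{A, B} is a candidate key since {A, B}⁺ = {A, B, C, D, E} covers every attribute.
{A, D} is a candidate key since {A, D}⁺ = {A, B, C, D, E} covers every attribute.
These are minimal and exhaustive — every other superkey contains one of them.

{A, B}, {A, D}, {C}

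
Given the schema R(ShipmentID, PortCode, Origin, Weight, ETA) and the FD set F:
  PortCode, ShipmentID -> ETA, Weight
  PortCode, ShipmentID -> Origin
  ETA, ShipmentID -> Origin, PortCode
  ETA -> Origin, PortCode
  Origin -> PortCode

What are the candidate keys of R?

{ShipmentID} never appears on the right of any FD, so every key must include it.
Closure of {ETA, ShipmentID} is {ETA, Origin, PortCode, ShipmentID, Weight}, the whole schema; {ETA, ShipmentID} is a candidate key.
Closure of {Origin, ShipmentID} is {ETA, Origin, PortCode, ShipmentID, Weight}, the whole schema; {Origin, ShipmentID} is a candidate key.
Closure of {PortCode, ShipmentID} is {ETA, Origin, PortCode, ShipmentID, Weight}, the whole schema; {PortCode, ShipmentID} is a candidate key.
No proper subset of any of these is a key, and no other minimal superkey exists.

{ETA, ShipmentID}, {Origin, ShipmentID}, {PortCode, ShipmentID}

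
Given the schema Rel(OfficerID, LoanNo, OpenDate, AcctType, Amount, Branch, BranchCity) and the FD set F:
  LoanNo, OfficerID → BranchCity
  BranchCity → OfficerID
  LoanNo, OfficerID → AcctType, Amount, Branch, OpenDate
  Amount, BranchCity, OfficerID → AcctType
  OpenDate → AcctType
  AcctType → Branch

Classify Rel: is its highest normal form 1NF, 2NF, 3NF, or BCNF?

Candidate keys: {BranchCity, LoanNo}, {LoanNo, OfficerID}. Prime attributes: {BranchCity, LoanNo, OfficerID}.
BranchCity → OfficerID breaks BCNF: {BranchCity}⁺ = {BranchCity, OfficerID}, so {BranchCity} is not a superkey.
Amount, BranchCity, OfficerID → AcctType determines the non-prime attribute {AcctType} from a non-superkey — 3NF is violated.
No non-prime attribute depends on a proper subset of any candidate key, so 2NF holds.

2NF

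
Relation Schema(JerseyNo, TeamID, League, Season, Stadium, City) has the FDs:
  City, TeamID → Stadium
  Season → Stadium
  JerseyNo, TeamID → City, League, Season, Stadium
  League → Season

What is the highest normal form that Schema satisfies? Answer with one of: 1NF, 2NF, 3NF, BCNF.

Candidate key: {JerseyNo, TeamID}. Prime attributes: {JerseyNo, TeamID}.
City, TeamID → Stadium breaks BCNF: {City, TeamID}⁺ = {City, Stadium, TeamID}, so {City, TeamID} is not a superkey.
City, TeamID → Stadium has non-prime {Stadium} on the right and a non-superkey on the left, so 3NF fails.
No non-prime attribute depends on a proper subset of any candidate key, so 2NF holds.

2NF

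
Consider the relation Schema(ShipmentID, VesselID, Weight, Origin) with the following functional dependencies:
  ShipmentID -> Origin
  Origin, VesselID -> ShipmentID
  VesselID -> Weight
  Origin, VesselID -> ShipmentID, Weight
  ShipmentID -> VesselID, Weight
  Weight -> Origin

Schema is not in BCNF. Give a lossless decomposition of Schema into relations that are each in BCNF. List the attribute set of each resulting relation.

Candidate keys of the original relation: {ShipmentID}, {VesselID}.
In {Origin, ShipmentID, VesselID, Weight}, {Weight} is not a superkey ({Weight}⁺ restricted to this set is {Origin, Weight}), so split on Weight -> Origin into {Origin, Weight} and {ShipmentID, VesselID, Weight}.
{Origin, Weight} has no BCNF violation.
{ShipmentID, VesselID, Weight} has no BCNF violation.

{Origin, Weight}; {ShipmentID, VesselID, Weight}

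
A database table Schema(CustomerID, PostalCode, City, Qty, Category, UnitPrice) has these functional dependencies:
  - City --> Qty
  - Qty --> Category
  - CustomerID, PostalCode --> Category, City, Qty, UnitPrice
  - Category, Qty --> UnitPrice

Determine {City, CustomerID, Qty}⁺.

{Category, City, CustomerID, Qty, UnitPrice}

Start with {City, CustomerID, Qty}.
Qty --> Category applies; add {Category} → now {Category, City, CustomerID, Qty}.
Category, Qty --> UnitPrice applies; add {UnitPrice} → now {Category, City, CustomerID, Qty, UnitPrice}.
No further FD applies.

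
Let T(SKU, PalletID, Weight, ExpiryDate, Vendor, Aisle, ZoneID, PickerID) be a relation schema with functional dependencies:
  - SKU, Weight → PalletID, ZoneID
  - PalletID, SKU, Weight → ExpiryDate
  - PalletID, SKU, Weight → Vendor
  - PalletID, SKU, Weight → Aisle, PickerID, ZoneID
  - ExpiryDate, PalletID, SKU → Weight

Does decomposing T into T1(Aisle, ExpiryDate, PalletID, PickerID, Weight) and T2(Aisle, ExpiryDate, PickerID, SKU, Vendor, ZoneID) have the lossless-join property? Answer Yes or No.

No

T1 ∩ T2 = {Aisle, ExpiryDate, PickerID}; its closure under F is {Aisle, ExpiryDate, PickerID}.
The closure covers neither T1 nor T2 entirely; the join is not lossless.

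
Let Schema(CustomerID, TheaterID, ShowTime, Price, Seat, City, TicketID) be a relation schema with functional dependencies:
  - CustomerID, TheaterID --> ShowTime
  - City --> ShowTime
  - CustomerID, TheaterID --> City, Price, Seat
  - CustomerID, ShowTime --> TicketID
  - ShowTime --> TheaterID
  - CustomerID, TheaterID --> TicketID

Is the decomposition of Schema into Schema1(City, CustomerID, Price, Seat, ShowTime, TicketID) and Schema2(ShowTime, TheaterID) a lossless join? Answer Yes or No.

The shared attributes are {ShowTime} and {ShowTime}⁺ = {ShowTime, TheaterID}.
This includes all of Schema2, so the common attributes are a superkey of Schema2 — the join is lossless.

Yes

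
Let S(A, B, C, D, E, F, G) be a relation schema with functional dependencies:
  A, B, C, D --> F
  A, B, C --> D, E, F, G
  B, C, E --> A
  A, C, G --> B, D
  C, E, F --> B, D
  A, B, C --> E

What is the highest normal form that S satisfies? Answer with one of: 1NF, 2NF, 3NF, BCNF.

Candidate keys: {A, B, C}, {A, C, G}, {B, C, E}, {C, E, F}. Prime attributes: {A, B, C, E, F, G}.
Every FD has a superkey on the left, so the relation is in BCNF.

BCNF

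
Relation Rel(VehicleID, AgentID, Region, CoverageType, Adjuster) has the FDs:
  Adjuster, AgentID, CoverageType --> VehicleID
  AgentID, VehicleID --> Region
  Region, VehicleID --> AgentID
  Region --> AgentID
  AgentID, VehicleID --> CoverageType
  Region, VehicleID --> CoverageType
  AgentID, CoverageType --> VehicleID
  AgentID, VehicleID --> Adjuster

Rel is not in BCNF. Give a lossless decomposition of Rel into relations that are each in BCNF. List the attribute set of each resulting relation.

Candidate keys of the original relation: {AgentID, CoverageType}, {AgentID, VehicleID}, {CoverageType, Region}, {Region, VehicleID}.
{Adjuster, AgentID, CoverageType, Region, VehicleID}: {Region} determines {AgentID, Region} here but is not a superkey — split on Region --> AgentID, giving {AgentID, Region} and {Adjuster, CoverageType, Region, VehicleID}.
{AgentID, Region}: every determinant is a superkey — BCNF.
{Adjuster, CoverageType, Region, VehicleID}: every determinant is a superkey — BCNF.

{Adjuster, CoverageType, Region, VehicleID}; {AgentID, Region}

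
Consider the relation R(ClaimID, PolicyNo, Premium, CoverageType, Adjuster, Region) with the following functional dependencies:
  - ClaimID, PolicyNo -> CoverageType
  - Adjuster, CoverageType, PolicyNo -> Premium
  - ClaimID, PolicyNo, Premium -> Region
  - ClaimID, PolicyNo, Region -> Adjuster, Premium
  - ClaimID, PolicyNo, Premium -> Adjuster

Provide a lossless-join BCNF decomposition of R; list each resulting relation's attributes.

{Adjuster, ClaimID, PolicyNo, Premium, Region}; {ClaimID, CoverageType, PolicyNo}

Candidate keys of the original relation: {Adjuster, ClaimID, PolicyNo}, {ClaimID, PolicyNo, Premium}, {ClaimID, PolicyNo, Region}.
In {Adjuster, ClaimID, CoverageType, PolicyNo, Premium, Region}, {ClaimID, PolicyNo} is not a superkey ({ClaimID, PolicyNo}⁺ restricted to this set is {ClaimID, CoverageType, PolicyNo}), so split on ClaimID, PolicyNo -> CoverageType into {ClaimID, CoverageType, PolicyNo} and {Adjuster, ClaimID, PolicyNo, Premium, Region}.
{ClaimID, CoverageType, PolicyNo} has no BCNF violation.
{Adjuster, ClaimID, PolicyNo, Premium, Region} has no BCNF violation.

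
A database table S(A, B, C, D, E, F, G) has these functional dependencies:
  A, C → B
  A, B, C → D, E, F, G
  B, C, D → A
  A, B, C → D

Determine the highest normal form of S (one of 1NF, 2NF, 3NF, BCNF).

BCNF

Candidate keys: {A, C}, {B, C, D}. Prime attributes: {A, B, C, D}.
The left-hand side of every FD is a superkey, so BCNF is satisfied.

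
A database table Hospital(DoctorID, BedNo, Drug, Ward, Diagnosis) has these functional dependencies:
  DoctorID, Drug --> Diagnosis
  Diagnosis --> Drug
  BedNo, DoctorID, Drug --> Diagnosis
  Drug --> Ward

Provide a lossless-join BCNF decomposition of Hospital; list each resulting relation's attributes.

{BedNo, DoctorID, Drug}; {Diagnosis, DoctorID}; {Diagnosis, Drug}; {Drug, Ward}

Candidate keys of the original relation: {BedNo, Diagnosis, DoctorID}, {BedNo, DoctorID, Drug}.
In {BedNo, Diagnosis, DoctorID, Drug, Ward}, {DoctorID, Drug} is not a superkey ({DoctorID, Drug}⁺ restricted to this set is {Diagnosis, DoctorID, Drug, Ward}), so split on DoctorID, Drug --> Diagnosis, Ward into {Diagnosis, DoctorID, Drug, Ward} and {BedNo, DoctorID, Drug}.
In {Diagnosis, DoctorID, Drug, Ward}, {Diagnosis} is not a superkey ({Diagnosis}⁺ restricted to this set is {Diagnosis, Drug, Ward}), so split on Diagnosis --> Drug, Ward into {Diagnosis, Drug, Ward} and {Diagnosis, DoctorID}.
In {Diagnosis, Drug, Ward}, {Drug} is not a superkey ({Drug}⁺ restricted to this set is {Drug, Ward}), so split on Drug --> Ward into {Drug, Ward} and {Diagnosis, Drug}.
{Drug, Ward} has no BCNF violation.
{Diagnosis, Drug} has no BCNF violation.
{Diagnosis, DoctorID} has no BCNF violation.
{BedNo, DoctorID, Drug} has no BCNF violation.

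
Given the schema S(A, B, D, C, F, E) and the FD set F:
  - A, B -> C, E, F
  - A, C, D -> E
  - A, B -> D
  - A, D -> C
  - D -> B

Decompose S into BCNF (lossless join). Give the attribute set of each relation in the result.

{A, C, D, E, F}; {B, D}

Candidate keys of the original relation: {A, B}, {A, D}.
Within {A, B, C, D, E, F}: {D}⁺ ∩ {A, B, C, D, E, F} = {B, D}, not the whole set, so D -> B violates BCNF; decompose into {B, D} and {A, C, D, E, F}.
{B, D}: every determinant is a superkey — BCNF.
{A, C, D, E, F}: every determinant is a superkey — BCNF.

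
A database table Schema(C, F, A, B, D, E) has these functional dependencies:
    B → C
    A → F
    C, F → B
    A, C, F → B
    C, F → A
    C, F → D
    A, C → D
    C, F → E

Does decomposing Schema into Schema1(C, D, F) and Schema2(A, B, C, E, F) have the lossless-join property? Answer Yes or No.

Yes

The shared attributes are {C, F} and {C, F}⁺ = {A, B, C, D, E, F}.
Since Schema1 ⊆ {A, B, C, D, E, F}, the intersection is a superkey of Schema1; the decomposition is lossless.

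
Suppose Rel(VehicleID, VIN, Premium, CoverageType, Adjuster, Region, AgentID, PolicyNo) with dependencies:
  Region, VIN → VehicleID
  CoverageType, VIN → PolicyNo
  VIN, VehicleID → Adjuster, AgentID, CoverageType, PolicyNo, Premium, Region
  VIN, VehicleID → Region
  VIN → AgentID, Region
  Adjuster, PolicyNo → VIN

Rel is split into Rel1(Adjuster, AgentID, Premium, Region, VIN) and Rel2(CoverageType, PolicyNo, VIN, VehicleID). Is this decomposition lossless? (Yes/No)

Yes

Common attributes: {VIN}; their closure is {Adjuster, AgentID, CoverageType, PolicyNo, Premium, Region, VIN, VehicleID}.
Rel1 is contained in that closure, so Rel1 ∩ Rel2 → Rel1 holds and the join is lossless.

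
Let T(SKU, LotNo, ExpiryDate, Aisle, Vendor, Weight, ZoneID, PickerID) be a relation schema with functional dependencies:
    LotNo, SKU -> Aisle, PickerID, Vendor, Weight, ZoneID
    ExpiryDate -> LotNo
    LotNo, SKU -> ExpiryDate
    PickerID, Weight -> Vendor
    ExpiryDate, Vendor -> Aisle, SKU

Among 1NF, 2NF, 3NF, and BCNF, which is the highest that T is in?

Candidate keys: {ExpiryDate, PickerID, Weight}, {ExpiryDate, SKU}, {ExpiryDate, Vendor}, {LotNo, SKU}. Prime attributes: {ExpiryDate, LotNo, PickerID, SKU, Vendor, Weight}.
For ExpiryDate -> LotNo we have {ExpiryDate}⁺ = {ExpiryDate, LotNo}; {ExpiryDate} is not a superkey, so BCNF fails.
But every attribute on its right side ({LotNo}) is prime, and the same holds for every other non-superkey FD, so 3NF still holds.

3NF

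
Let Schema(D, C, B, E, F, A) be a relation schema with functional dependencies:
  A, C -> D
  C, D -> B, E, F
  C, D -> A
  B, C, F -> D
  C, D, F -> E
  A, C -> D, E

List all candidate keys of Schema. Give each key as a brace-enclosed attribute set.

No FD produces {C}, so it must be in every candidate key.
{A, C} is a candidate key since {A, C}⁺ = {A, B, C, D, E, F} covers every attribute.
{C, D} is a candidate key since {C, D}⁺ = {A, B, C, D, E, F} covers every attribute.
{B, C, F} is a candidate key since {B, C, F}⁺ = {A, B, C, D, E, F} covers every attribute.
Any other superkey properly contains one of these, so there are no further candidate keys.

{A, C}, {B, C, F}, {C, D}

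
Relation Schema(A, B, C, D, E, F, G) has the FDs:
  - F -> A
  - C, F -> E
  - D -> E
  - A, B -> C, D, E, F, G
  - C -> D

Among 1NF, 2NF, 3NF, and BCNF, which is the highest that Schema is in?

Candidate keys: {A, B}, {B, F}. Prime attributes: {A, B, F}.
F -> A: {F}⁺ = {A, F}, which is not all of the attributes, so the left side is not a superkey — BCNF is violated.
C, F -> E has non-prime {E} on the right and a non-superkey on the left, so 3NF fails.
No proper subset of a key has a non-prime attribute in its closure, so there is no partial dependency; 2NF holds.

2NF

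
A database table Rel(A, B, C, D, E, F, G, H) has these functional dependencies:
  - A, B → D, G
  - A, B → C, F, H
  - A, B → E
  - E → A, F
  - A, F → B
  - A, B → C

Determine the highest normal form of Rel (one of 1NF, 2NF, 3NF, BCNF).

Candidate keys: {A, B}, {A, F}, {E}. Prime attributes: {A, B, E, F}.
The left-hand side of every FD is a superkey, so BCNF is satisfied.

BCNF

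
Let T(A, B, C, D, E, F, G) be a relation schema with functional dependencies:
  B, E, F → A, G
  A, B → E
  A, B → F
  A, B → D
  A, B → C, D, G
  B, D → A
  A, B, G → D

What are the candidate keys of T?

{A, B}, {B, D}, {B, E, F}

No FD produces {B}, so it must be in every candidate key.
Closure of {A, B} is {A, B, C, D, E, F, G}, the whole schema; {A, B} is a candidate key.
Closure of {B, D} is {A, B, C, D, E, F, G}, the whole schema; {B, D} is a candidate key.
Closure of {B, E, F} is {A, B, C, D, E, F, G}, the whole schema; {B, E, F} is a candidate key.
No proper subset of any of these is a key, and no other minimal superkey exists.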